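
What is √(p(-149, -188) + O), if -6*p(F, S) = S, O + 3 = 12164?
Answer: √109731/3 ≈ 110.42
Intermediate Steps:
O = 12161 (O = -3 + 12164 = 12161)
p(F, S) = -S/6
√(p(-149, -188) + O) = √(-⅙*(-188) + 12161) = √(94/3 + 12161) = √(36577/3) = √109731/3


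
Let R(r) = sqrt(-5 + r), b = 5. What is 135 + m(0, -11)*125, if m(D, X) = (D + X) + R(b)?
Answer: -1240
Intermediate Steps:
m(D, X) = D + X (m(D, X) = (D + X) + sqrt(-5 + 5) = (D + X) + sqrt(0) = (D + X) + 0 = D + X)
135 + m(0, -11)*125 = 135 + (0 - 11)*125 = 135 - 11*125 = 135 - 1375 = -1240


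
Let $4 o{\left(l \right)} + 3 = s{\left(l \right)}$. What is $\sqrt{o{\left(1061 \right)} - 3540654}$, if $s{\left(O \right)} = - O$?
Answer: $2 i \sqrt{885230} \approx 1881.7 i$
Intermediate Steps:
$o{\left(l \right)} = - \frac{3}{4} - \frac{l}{4}$ ($o{\left(l \right)} = - \frac{3}{4} + \frac{\left(-1\right) l}{4} = - \frac{3}{4} - \frac{l}{4}$)
$\sqrt{o{\left(1061 \right)} - 3540654} = \sqrt{\left(- \frac{3}{4} - \frac{1061}{4}\right) - 3540654} = \sqrt{-266 - 3540654} = \sqrt{-3540920} = 2 i \sqrt{885230}$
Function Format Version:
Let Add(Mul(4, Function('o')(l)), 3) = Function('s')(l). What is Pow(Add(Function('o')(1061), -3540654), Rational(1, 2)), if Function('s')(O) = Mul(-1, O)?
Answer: Mul(2, I, Pow(885230, Rational(1, 2))) ≈ Mul(1881.7, I)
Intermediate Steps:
Function('o')(l) = Add(Rational(-3, 4), Mul(Rational(-1, 4), l)) (Function('o')(l) = Add(Rational(-3, 4), Mul(Rational(1, 4), Mul(-1, l))) = Add(Rational(-3, 4), Mul(Rational(-1, 4), l)))
Pow(Add(Function('o')(1061), -3540654), Rational(1, 2)) = Pow(Add(Add(Rational(-3, 4), Mul(Rational(-1, 4), 1061)), -3540654), Rational(1, 2)) = Pow(Add(Add(Rational(-3, 4), Rational(-1061, 4)), -3540654), Rational(1, 2)) = Pow(Add(-266, -3540654), Rational(1, 2)) = Pow(-3540920, Rational(1, 2)) = Mul(2, I, Pow(885230, Rational(1, 2)))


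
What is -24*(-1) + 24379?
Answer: 24403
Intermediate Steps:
-24*(-1) + 24379 = 24 + 24379 = 24403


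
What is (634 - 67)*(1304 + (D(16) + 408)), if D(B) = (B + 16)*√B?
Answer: 1043280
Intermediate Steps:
D(B) = √B*(16 + B) (D(B) = (16 + B)*√B = √B*(16 + B))
(634 - 67)*(1304 + (D(16) + 408)) = (634 - 67)*(1304 + (√16*(16 + 16) + 408)) = 567*(1304 + (4*32 + 408)) = 567*(1304 + (128 + 408)) = 567*(1304 + 536) = 567*1840 = 1043280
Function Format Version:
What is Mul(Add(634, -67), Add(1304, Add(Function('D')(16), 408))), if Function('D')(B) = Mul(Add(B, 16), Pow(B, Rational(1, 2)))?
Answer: 1043280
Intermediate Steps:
Function('D')(B) = Mul(Pow(B, Rational(1, 2)), Add(16, B)) (Function('D')(B) = Mul(Add(16, B), Pow(B, Rational(1, 2))) = Mul(Pow(B, Rational(1, 2)), Add(16, B)))
Mul(Add(634, -67), Add(1304, Add(Function('D')(16), 408))) = Mul(Add(634, -67), Add(1304, Add(Mul(Pow(16, Rational(1, 2)), Add(16, 16)), 408))) = Mul(567, Add(1304, Add(Mul(4, 32), 408))) = Mul(567, Add(1304, Add(128, 408))) = Mul(567, Add(1304, 536)) = Mul(567, 1840) = 1043280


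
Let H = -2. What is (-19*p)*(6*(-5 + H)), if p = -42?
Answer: -33516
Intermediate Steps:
(-19*p)*(6*(-5 + H)) = (-19*(-42))*(6*(-5 - 2)) = 798*(6*(-7)) = 798*(-42) = -33516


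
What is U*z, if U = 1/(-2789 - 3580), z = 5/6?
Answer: -5/38214 ≈ -0.00013084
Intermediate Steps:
z = ⅚ (z = 5*(⅙) = ⅚ ≈ 0.83333)
U = -1/6369 (U = 1/(-6369) = -1/6369 ≈ -0.00015701)
U*z = -1/6369*⅚ = -5/38214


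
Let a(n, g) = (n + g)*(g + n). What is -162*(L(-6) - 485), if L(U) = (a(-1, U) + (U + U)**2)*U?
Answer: 266166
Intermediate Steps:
a(n, g) = (g + n)**2 (a(n, g) = (g + n)*(g + n) = (g + n)**2)
L(U) = U*((-1 + U)**2 + 4*U**2) (L(U) = ((U - 1)**2 + (U + U)**2)*U = ((-1 + U)**2 + (2*U)**2)*U = ((-1 + U)**2 + 4*U**2)*U = U*((-1 + U)**2 + 4*U**2))
-162*(L(-6) - 485) = -162*(-6*((-1 - 6)**2 + 4*(-6)**2) - 485) = -162*(-6*((-7)**2 + 4*36) - 485) = -162*(-6*(49 + 144) - 485) = -162*(-6*193 - 485) = -162*(-1158 - 485) = -162*(-1643) = 266166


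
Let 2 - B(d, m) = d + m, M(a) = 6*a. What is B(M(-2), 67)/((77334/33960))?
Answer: -299980/12889 ≈ -23.274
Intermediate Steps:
B(d, m) = 2 - d - m (B(d, m) = 2 - (d + m) = 2 + (-d - m) = 2 - d - m)
B(M(-2), 67)/((77334/33960)) = (2 - 6*(-2) - 1*67)/((77334/33960)) = (2 - 1*(-12) - 67)/((77334*(1/33960))) = (2 + 12 - 67)/(12889/5660) = -53*5660/12889 = -299980/12889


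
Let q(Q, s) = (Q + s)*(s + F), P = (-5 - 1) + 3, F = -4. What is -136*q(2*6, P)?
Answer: 8568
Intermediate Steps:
P = -3 (P = -6 + 3 = -3)
q(Q, s) = (-4 + s)*(Q + s) (q(Q, s) = (Q + s)*(s - 4) = (Q + s)*(-4 + s) = (-4 + s)*(Q + s))
-136*q(2*6, P) = -136*((-3)² - 8*6 - 4*(-3) + (2*6)*(-3)) = -136*(9 - 4*12 + 12 + 12*(-3)) = -136*(9 - 48 + 12 - 36) = -136*(-63) = 8568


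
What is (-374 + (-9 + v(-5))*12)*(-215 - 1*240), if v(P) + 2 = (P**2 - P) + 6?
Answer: 33670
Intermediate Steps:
v(P) = 4 + P**2 - P (v(P) = -2 + ((P**2 - P) + 6) = -2 + (6 + P**2 - P) = 4 + P**2 - P)
(-374 + (-9 + v(-5))*12)*(-215 - 1*240) = (-374 + (-9 + (4 + (-5)**2 - 1*(-5)))*12)*(-215 - 1*240) = (-374 + (-9 + (4 + 25 + 5))*12)*(-215 - 240) = (-374 + (-9 + 34)*12)*(-455) = (-374 + 25*12)*(-455) = (-374 + 300)*(-455) = -74*(-455) = 33670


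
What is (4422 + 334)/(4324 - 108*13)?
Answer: 1189/730 ≈ 1.6288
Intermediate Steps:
(4422 + 334)/(4324 - 108*13) = 4756/(4324 - 1404) = 4756/2920 = 4756*(1/2920) = 1189/730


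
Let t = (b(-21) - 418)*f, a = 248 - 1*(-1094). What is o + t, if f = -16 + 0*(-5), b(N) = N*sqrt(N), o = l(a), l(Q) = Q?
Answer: 8030 + 336*I*sqrt(21) ≈ 8030.0 + 1539.7*I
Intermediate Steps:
a = 1342 (a = 248 + 1094 = 1342)
o = 1342
b(N) = N**(3/2)
f = -16 (f = -16 + 0 = -16)
t = 6688 + 336*I*sqrt(21) (t = ((-21)**(3/2) - 418)*(-16) = (-21*I*sqrt(21) - 418)*(-16) = (-418 - 21*I*sqrt(21))*(-16) = 6688 + 336*I*sqrt(21) ≈ 6688.0 + 1539.7*I)
o + t = 1342 + (6688 + 336*I*sqrt(21)) = 8030 + 336*I*sqrt(21)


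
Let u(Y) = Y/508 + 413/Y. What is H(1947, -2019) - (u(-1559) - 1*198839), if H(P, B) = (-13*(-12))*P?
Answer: 398024800297/791972 ≈ 5.0257e+5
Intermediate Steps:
H(P, B) = 156*P
u(Y) = 413/Y + Y/508 (u(Y) = Y*(1/508) + 413/Y = Y/508 + 413/Y = 413/Y + Y/508)
H(1947, -2019) - (u(-1559) - 1*198839) = 156*1947 - ((413/(-1559) + (1/508)*(-1559)) - 1*198839) = 303732 - ((413*(-1/1559) - 1559/508) - 198839) = 303732 - ((-413/1559 - 1559/508) - 198839) = 303732 - (-2640285/791972 - 198839) = 303732 - 1*(-157477560793/791972) = 303732 + 157477560793/791972 = 398024800297/791972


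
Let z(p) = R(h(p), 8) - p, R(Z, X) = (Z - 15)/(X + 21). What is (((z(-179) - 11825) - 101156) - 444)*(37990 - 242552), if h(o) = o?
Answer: 671848704336/29 ≈ 2.3167e+10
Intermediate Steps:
R(Z, X) = (-15 + Z)/(21 + X)
z(p) = -15/29 - 28*p/29 (z(p) = (-15 + p)/(21 + 8) - p = (-15 + p)/29 - p = (-15/29 + p/29) - p = -15/29 - 28*p/29)
(((z(-179) - 11825) - 101156) - 444)*(37990 - 242552) = ((((-15/29 - 28/29*(-179)) - 11825) - 101156) - 444)*(37990 - 242552) = ((((-15/29 + 5012/29) - 11825) - 101156) - 444)*(-204562) = (((4997/29 - 11825) - 101156) - 444)*(-204562) = ((-337928/29 - 101156) - 444)*(-204562) = (-3271452/29 - 444)*(-204562) = -3284328/29*(-204562) = 671848704336/29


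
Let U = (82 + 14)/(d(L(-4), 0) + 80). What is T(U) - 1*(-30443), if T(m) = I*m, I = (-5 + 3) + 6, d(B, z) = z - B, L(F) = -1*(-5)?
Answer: 761203/25 ≈ 30448.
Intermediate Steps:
L(F) = 5
I = 4 (I = -2 + 6 = 4)
U = 32/25 (U = (82 + 14)/((0 - 1*5) + 80) = 96/((0 - 5) + 80) = 96/(-5 + 80) = 96/75 = 96*(1/75) = 32/25 ≈ 1.2800)
T(m) = 4*m
T(U) - 1*(-30443) = 4*(32/25) - 1*(-30443) = 128/25 + 30443 = 761203/25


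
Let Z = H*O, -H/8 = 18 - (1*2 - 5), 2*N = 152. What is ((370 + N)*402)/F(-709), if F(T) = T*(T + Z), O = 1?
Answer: 179292/621793 ≈ 0.28835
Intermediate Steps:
N = 76 (N = (½)*152 = 76)
H = -168 (H = -8*(18 - (1*2 - 5)) = -8*(18 - (2 - 5)) = -8*(18 - 1*(-3)) = -8*(18 + 3) = -8*21 = -168)
Z = -168 (Z = -168*1 = -168)
F(T) = T*(-168 + T) (F(T) = T*(T - 168) = T*(-168 + T))
((370 + N)*402)/F(-709) = ((370 + 76)*402)/((-709*(-168 - 709))) = (446*402)/((-709*(-877))) = 179292/621793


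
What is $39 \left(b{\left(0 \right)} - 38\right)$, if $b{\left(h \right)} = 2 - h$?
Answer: $-1404$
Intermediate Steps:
$39 \left(b{\left(0 \right)} - 38\right) = 39 \left(\left(2 - 0\right) - 38\right) = 39 \left(\left(2 + 0\right) - 38\right) = 39 \left(2 - 38\right) = 39 \left(-36\right) = -1404$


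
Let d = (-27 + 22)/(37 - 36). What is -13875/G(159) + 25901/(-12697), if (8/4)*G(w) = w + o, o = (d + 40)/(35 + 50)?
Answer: -606000146/3440887 ≈ -176.12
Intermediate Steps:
d = -5 (d = -5/1 = -5*1 = -5)
o = 7/17 (o = (-5 + 40)/(35 + 50) = 35/85 = 35*(1/85) = 7/17 ≈ 0.41176)
G(w) = 7/34 + w/2 (G(w) = (w + 7/17)/2 = (7/17 + w)/2 = 7/34 + w/2)
-13875/G(159) + 25901/(-12697) = -13875/(7/34 + (½)*159) + 25901/(-12697) = -13875/(7/34 + 159/2) + 25901*(-1/12697) = -13875/1355/17 - 25901/12697 = -13875*17/1355 - 25901/12697 = -47175/271 - 25901/12697 = -606000146/3440887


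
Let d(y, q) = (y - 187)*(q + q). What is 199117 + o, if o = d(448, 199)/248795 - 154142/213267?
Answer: 10565084686027541/53059763265 ≈ 1.9912e+5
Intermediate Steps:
d(y, q) = 2*q*(-187 + y) (d(y, q) = (-187 + y)*(2*q) = 2*q*(-187 + y))
o = -16196009464/53059763265 (o = (2*199*(-187 + 448))/248795 - 154142/213267 = (2*199*261)*(1/248795) - 154142*1/213267 = 103878*(1/248795) - 154142/213267 = 103878/248795 - 154142/213267 = -16196009464/53059763265 ≈ -0.30524)
199117 + o = 199117 - 16196009464/53059763265 = 10565084686027541/53059763265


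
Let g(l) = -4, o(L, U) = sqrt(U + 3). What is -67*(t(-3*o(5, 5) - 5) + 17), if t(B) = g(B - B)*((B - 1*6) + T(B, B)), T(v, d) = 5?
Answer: -2747 - 1608*sqrt(2) ≈ -5021.1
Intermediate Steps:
o(L, U) = sqrt(3 + U)
t(B) = 4 - 4*B (t(B) = -4*((B - 1*6) + 5) = -4*((B - 6) + 5) = -4*((-6 + B) + 5) = -4*(-1 + B) = 4 - 4*B)
-67*(t(-3*o(5, 5) - 5) + 17) = -67*((4 - 4*(-3*sqrt(3 + 5) - 5)) + 17) = -67*((4 - 4*(-6*sqrt(2) - 5)) + 17) = -67*((4 - 4*(-5 - 6*sqrt(2))) + 17) = -67*((4 + (20 + 24*sqrt(2))) + 17) = -67*((24 + 24*sqrt(2)) + 17) = -67*(41 + 24*sqrt(2)) = -2747 - 1608*sqrt(2)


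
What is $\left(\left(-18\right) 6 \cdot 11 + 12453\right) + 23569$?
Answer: $34834$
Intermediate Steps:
$\left(\left(-18\right) 6 \cdot 11 + 12453\right) + 23569 = \left(\left(-108\right) 11 + 12453\right) + 23569 = \left(-1188 + 12453\right) + 23569 = 11265 + 23569 = 34834$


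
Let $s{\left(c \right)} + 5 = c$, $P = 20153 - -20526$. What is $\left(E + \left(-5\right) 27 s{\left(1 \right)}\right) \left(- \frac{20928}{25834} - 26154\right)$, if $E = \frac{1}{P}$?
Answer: $- \frac{7421253700163802}{525450643} \approx -1.4124 \cdot 10^{7}$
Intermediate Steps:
$P = 40679$ ($P = 20153 + 20526 = 40679$)
$s{\left(c \right)} = -5 + c$
$E = \frac{1}{40679} \approx 2.4583 \cdot 10^{-5}$
$\left(E + \left(-5\right) 27 s{\left(1 \right)}\right) \left(- \frac{20928}{25834} - 26154\right) = \left(\frac{1}{40679} + \left(-5\right) 27 \left(-5 + 1\right)\right) \left(- \frac{20928}{25834} - 26154\right) = \left(\frac{1}{40679} - -540\right) \left(\left(-20928\right) \frac{1}{25834} - 26154\right) = \left(\frac{1}{40679} + 540\right) \left(- \frac{10464}{12917} - 26154\right) = \frac{21966661}{40679} \left(- \frac{337841682}{12917}\right) = - \frac{7421253700163802}{525450643}$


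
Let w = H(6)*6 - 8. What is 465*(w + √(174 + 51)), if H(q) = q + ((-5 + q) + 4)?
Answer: 33945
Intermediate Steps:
H(q) = -1 + 2*q (H(q) = q + (-1 + q) = -1 + 2*q)
w = 58 (w = (-1 + 2*6)*6 - 8 = (-1 + 12)*6 - 8 = 11*6 - 8 = 66 - 8 = 58)
465*(w + √(174 + 51)) = 465*(58 + √(174 + 51)) = 465*(58 + √225) = 465*(58 + 15) = 465*73 = 33945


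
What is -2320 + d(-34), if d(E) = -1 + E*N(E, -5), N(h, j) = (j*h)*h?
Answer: 194199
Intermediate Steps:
N(h, j) = j*h² (N(h, j) = (h*j)*h = j*h²)
d(E) = -1 - 5*E³ (d(E) = -1 + E*(-5*E²) = -1 - 5*E³)
-2320 + d(-34) = -2320 + (-1 - 5*(-34)³) = -2320 + (-1 - 5*(-39304)) = -2320 + (-1 + 196520) = -2320 + 196519 = 194199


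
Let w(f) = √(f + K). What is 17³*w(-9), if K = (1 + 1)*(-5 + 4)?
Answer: 4913*I*√11 ≈ 16295.0*I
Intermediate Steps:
K = -2 (K = 2*(-1) = -2)
w(f) = √(-2 + f) (w(f) = √(f - 2) = √(-2 + f))
17³*w(-9) = 17³*√(-2 - 9) = 4913*√(-11) = 4913*(I*√11) = 4913*I*√11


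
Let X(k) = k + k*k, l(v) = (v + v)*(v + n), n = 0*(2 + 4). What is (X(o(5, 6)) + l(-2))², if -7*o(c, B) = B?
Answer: 148996/2401 ≈ 62.056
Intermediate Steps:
o(c, B) = -B/7
n = 0 (n = 0*6 = 0)
l(v) = 2*v² (l(v) = (v + v)*(v + 0) = (2*v)*v = 2*v²)
X(k) = k + k²
(X(o(5, 6)) + l(-2))² = ((-⅐*6)*(1 - ⅐*6) + 2*(-2)²)² = (-6*(1 - 6/7)/7 + 2*4)² = (-6/7*⅐ + 8)² = (-6/49 + 8)² = (386/49)² = 148996/2401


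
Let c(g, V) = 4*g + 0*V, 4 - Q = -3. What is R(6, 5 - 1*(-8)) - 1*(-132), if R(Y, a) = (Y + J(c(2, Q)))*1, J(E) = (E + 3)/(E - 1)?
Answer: 977/7 ≈ 139.57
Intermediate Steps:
Q = 7 (Q = 4 - 1*(-3) = 4 + 3 = 7)
c(g, V) = 4*g (c(g, V) = 4*g + 0 = 4*g)
J(E) = (3 + E)/(-1 + E)
R(Y, a) = 11/7 + Y (R(Y, a) = (Y + (3 + 4*2)/(-1 + 4*2))*1 = (Y + (3 + 8)/(-1 + 8))*1 = (Y + 11/7)*1 = (11/7 + Y)*1 = 11/7 + Y)
R(6, 5 - 1*(-8)) - 1*(-132) = (11/7 + 6) - 1*(-132) = 53/7 + 132 = 977/7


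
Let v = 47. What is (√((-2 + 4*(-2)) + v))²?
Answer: 37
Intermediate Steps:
(√((-2 + 4*(-2)) + v))² = (√((-2 + 4*(-2)) + 47))² = (√((-2 - 8) + 47))² = (√(-10 + 47))² = (√37)² = 37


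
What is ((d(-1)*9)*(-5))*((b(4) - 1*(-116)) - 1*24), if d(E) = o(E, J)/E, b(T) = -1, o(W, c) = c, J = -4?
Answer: -16380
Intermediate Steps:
d(E) = -4/E
((d(-1)*9)*(-5))*((b(4) - 1*(-116)) - 1*24) = ((-4/(-1)*9)*(-5))*((-1 - 1*(-116)) - 1*24) = ((-4*(-1)*9)*(-5))*((-1 + 116) - 24) = ((4*9)*(-5))*(115 - 24) = (36*(-5))*91 = -180*91 = -16380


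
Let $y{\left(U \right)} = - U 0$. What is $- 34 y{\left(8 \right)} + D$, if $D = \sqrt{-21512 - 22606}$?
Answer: $3 i \sqrt{4902} \approx 210.04 i$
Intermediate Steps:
$y{\left(U \right)} = 0$
$D = 3 i \sqrt{4902}$ ($D = \sqrt{-44118} = 3 i \sqrt{4902} \approx 210.04 i$)
$- 34 y{\left(8 \right)} + D = \left(-34\right) 0 + 3 i \sqrt{4902} = 0 + 3 i \sqrt{4902} = 3 i \sqrt{4902}$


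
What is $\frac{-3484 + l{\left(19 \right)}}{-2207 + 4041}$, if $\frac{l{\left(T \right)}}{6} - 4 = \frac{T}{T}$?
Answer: $- \frac{1727}{917} \approx -1.8833$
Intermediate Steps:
$l{\left(T \right)} = 30$ ($l{\left(T \right)} = 24 + 6 \frac{T}{T} = 24 + 6 \cdot 1 = 24 + 6 = 30$)
$\frac{-3484 + l{\left(19 \right)}}{-2207 + 4041} = \frac{-3484 + 30}{-2207 + 4041} = - \frac{3454}{1834} = \left(-3454\right) \frac{1}{1834} = - \frac{1727}{917}$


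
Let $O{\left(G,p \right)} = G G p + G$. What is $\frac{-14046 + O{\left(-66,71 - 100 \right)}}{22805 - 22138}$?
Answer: $- \frac{140436}{667} \approx -210.55$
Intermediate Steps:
$O{\left(G,p \right)} = G + p G^{2}$ ($O{\left(G,p \right)} = G^{2} p + G = p G^{2} + G = G + p G^{2}$)
$\frac{-14046 + O{\left(-66,71 - 100 \right)}}{22805 - 22138} = \frac{-14046 - 66 \left(1 - 66 \left(71 - 100\right)\right)}{22805 - 22138} = \frac{-14046 - 66 \left(1 - -1914\right)}{667} = \left(-14046 - 66 \left(1 + 1914\right)\right) \frac{1}{667} = \left(-14046 - 126390\right) \frac{1}{667} = \left(-140436\right) \frac{1}{667} = - \frac{140436}{667}$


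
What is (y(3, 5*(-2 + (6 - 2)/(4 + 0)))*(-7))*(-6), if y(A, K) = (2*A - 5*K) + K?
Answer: 1092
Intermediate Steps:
y(A, K) = -4*K + 2*A (y(A, K) = (-5*K + 2*A) + K = -4*K + 2*A)
(y(3, 5*(-2 + (6 - 2)/(4 + 0)))*(-7))*(-6) = ((-20*(-2 + (6 - 2)/(4 + 0)) + 2*3)*(-7))*(-6) = ((-20*(-2 + 4/4) + 6)*(-7))*(-6) = ((-20*(-2 + 4*(¼)) + 6)*(-7))*(-6) = ((-20*(-2 + 1) + 6)*(-7))*(-6) = ((-20*(-1) + 6)*(-7))*(-6) = ((-4*(-5) + 6)*(-7))*(-6) = ((20 + 6)*(-7))*(-6) = (26*(-7))*(-6) = -182*(-6) = 1092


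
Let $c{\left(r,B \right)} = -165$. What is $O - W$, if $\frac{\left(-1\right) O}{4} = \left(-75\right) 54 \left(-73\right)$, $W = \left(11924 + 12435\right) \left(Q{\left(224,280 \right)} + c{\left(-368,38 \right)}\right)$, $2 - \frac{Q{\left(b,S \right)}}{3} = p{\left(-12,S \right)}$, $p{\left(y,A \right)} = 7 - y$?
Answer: $4078944$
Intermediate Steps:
$Q{\left(b,S \right)} = -51$ ($Q{\left(b,S \right)} = 6 - 3 \left(7 - -12\right) = 6 - 3 \left(7 + 12\right) = 6 - 57 = -51$)
$W = -5261544$ ($W = \left(11924 + 12435\right) \left(-51 - 165\right) = 24359 \left(-216\right) = -5261544$)
$O = -1182600$ ($O = - 4 \left(-75\right) 54 \left(-73\right) = - 4 \left(\left(-4050\right) \left(-73\right)\right) = \left(-4\right) 295650 = -1182600$)
$O - W = -1182600 - -5261544 = -1182600 + 5261544 = 4078944$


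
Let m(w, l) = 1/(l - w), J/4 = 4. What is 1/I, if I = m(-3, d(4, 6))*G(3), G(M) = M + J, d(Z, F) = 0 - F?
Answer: -3/19 ≈ -0.15789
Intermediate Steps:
J = 16 (J = 4*4 = 16)
d(Z, F) = -F
G(M) = 16 + M (G(M) = M + 16 = 16 + M)
I = -19/3 (I = (16 + 3)/(-1*6 - 1*(-3)) = 19/(-6 + 3) = 19/(-3) = -1/3*19 = -19/3 ≈ -6.3333)
1/I = 1/(-19/3) = -3/19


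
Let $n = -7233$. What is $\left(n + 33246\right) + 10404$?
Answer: $36417$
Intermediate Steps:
$\left(n + 33246\right) + 10404 = \left(-7233 + 33246\right) + 10404 = 26013 + 10404 = 36417$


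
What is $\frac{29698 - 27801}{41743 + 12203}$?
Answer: $\frac{1897}{53946} \approx 0.035165$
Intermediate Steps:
$\frac{29698 - 27801}{41743 + 12203} = \frac{1897}{53946}$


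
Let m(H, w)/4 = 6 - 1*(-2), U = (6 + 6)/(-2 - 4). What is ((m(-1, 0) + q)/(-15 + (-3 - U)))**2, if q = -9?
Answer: 529/256 ≈ 2.0664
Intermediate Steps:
U = -2 (U = 12/(-6) = 12*(-1/6) = -2)
m(H, w) = 32 (m(H, w) = 4*(6 - 1*(-2)) = 4*(6 + 2) = 4*8 = 32)
((m(-1, 0) + q)/(-15 + (-3 - U)))**2 = ((32 - 9)/(-15 + (-3 - 1*(-2))))**2 = (23/(-15 + (-3 + 2)))**2 = (23/(-15 - 1))**2 = (23/(-16))**2 = (23*(-1/16))**2 = (-23/16)**2 = 529/256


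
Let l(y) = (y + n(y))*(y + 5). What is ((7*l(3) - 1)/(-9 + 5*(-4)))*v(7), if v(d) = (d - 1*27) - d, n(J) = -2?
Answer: 1485/29 ≈ 51.207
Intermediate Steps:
l(y) = (-2 + y)*(5 + y) (l(y) = (y - 2)*(y + 5) = (-2 + y)*(5 + y))
v(d) = -27 (v(d) = (d - 27) - d = (-27 + d) - d = -27)
((7*l(3) - 1)/(-9 + 5*(-4)))*v(7) = ((7*(-10 + 3² + 3*3) - 1)/(-9 + 5*(-4)))*(-27) = ((7*(-10 + 9 + 9) - 1)/(-9 - 20))*(-27) = ((7*8 - 1)/(-29))*(-27) = ((56 - 1)*(-1/29))*(-27) = (55*(-1/29))*(-27) = -55/29*(-27) = 1485/29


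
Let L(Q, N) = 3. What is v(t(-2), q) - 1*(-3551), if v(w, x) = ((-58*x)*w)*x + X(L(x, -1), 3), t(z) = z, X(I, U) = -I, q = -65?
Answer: 493648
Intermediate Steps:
v(w, x) = -3 - 58*w*x² (v(w, x) = ((-58*x)*w)*x - 1*3 = (-58*w*x)*x - 3 = -58*w*x² - 3 = -3 - 58*w*x²)
v(t(-2), q) - 1*(-3551) = (-3 - 58*(-2)*(-65)²) - 1*(-3551) = (-3 - 58*(-2)*4225) + 3551 = (-3 + 490100) + 3551 = 490097 + 3551 = 493648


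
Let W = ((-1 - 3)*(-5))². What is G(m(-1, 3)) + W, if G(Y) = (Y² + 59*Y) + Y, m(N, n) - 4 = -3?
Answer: 461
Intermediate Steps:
m(N, n) = 1 (m(N, n) = 4 - 3 = 1)
G(Y) = Y² + 60*Y
W = 400 (W = (-4*(-5))² = 20² = 400)
G(m(-1, 3)) + W = 1*(60 + 1) + 400 = 1*61 + 400 = 61 + 400 = 461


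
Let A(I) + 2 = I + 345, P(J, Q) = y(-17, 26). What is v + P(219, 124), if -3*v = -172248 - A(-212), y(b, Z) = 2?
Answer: 172385/3 ≈ 57462.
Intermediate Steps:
P(J, Q) = 2
A(I) = 343 + I (A(I) = -2 + (I + 345) = -2 + (345 + I) = 343 + I)
v = 172379/3 (v = -(-172248 - (343 - 212))/3 = -(-172248 - 1*131)/3 = -(-172248 - 131)/3 = -1/3*(-172379) = 172379/3 ≈ 57460.)
v + P(219, 124) = 172379/3 + 2 = 172385/3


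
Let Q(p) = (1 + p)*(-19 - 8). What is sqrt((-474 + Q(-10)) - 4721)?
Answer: 2*I*sqrt(1238) ≈ 70.37*I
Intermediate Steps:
Q(p) = -27 - 27*p (Q(p) = (1 + p)*(-27) = -27 - 27*p)
sqrt((-474 + Q(-10)) - 4721) = sqrt((-474 + (-27 - 27*(-10))) - 4721) = sqrt((-474 + (-27 + 270)) - 4721) = sqrt((-474 + 243) - 4721) = sqrt(-231 - 4721) = sqrt(-4952) = 2*I*sqrt(1238)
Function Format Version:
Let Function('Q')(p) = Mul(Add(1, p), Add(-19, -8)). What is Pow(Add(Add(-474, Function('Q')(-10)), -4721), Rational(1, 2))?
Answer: Mul(2, I, Pow(1238, Rational(1, 2))) ≈ Mul(70.370, I)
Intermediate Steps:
Function('Q')(p) = Add(-27, Mul(-27, p)) (Function('Q')(p) = Mul(Add(1, p), -27) = Add(-27, Mul(-27, p)))
Pow(Add(Add(-474, Function('Q')(-10)), -4721), Rational(1, 2)) = Pow(Add(Add(-474, Add(-27, Mul(-27, -10))), -4721), Rational(1, 2)) = Pow(Add(Add(-474, Add(-27, 270)), -4721), Rational(1, 2)) = Pow(Add(Add(-474, 243), -4721), Rational(1, 2)) = Pow(Add(-231, -4721), Rational(1, 2)) = Pow(-4952, Rational(1, 2)) = Mul(2, I, Pow(1238, Rational(1, 2)))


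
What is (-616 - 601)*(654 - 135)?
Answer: -631623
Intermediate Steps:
(-616 - 601)*(654 - 135) = -1217*519 = -631623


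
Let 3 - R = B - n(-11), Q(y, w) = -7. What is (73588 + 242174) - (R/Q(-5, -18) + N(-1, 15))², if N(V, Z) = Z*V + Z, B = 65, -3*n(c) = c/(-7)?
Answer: 6821577089/21609 ≈ 3.1568e+5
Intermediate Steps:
n(c) = c/21 (n(c) = -c/(3*(-7)) = -c*(-1)/(3*7) = -(-1)*c/21 = c/21)
N(V, Z) = Z + V*Z (N(V, Z) = V*Z + Z = Z + V*Z)
R = -1313/21 (R = 3 - (65 - (-11)/21) = 3 - (65 - 1*(-11/21)) = 3 - (65 + 11/21) = 3 - 1*1376/21 = 3 - 1376/21 = -1313/21 ≈ -62.524)
(73588 + 242174) - (R/Q(-5, -18) + N(-1, 15))² = (73588 + 242174) - (-1313/21/(-7) + 15*(1 - 1))² = 315762 - (-1313/21*(-⅐) + 15*0)² = 315762 - (1313/147 + 0)² = 315762 - (1313/147)² = 315762 - 1*1723969/21609 = 315762 - 1723969/21609 = 6821577089/21609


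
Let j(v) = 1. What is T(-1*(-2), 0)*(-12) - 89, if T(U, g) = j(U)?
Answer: -101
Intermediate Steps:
T(U, g) = 1
T(-1*(-2), 0)*(-12) - 89 = 1*(-12) - 89 = -12 - 89 = -101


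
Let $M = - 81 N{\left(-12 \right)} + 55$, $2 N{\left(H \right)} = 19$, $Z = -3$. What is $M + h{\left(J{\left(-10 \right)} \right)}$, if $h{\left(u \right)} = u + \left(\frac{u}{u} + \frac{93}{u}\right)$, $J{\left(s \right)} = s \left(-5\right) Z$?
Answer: $- \frac{21603}{25} \approx -864.12$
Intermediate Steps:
$N{\left(H \right)} = \frac{19}{2}$ ($N{\left(H \right)} = \frac{1}{2} \cdot 19 = \frac{19}{2}$)
$J{\left(s \right)} = 15 s$ ($J{\left(s \right)} = s \left(-5\right) \left(-3\right) = - 5 s \left(-3\right) = 15 s$)
$M = - \frac{1429}{2}$ ($M = \left(-81\right) \frac{19}{2} + 55 = - \frac{1539}{2} + 55 = - \frac{1429}{2} \approx -714.5$)
$h{\left(u \right)} = 1 + u + \frac{93}{u}$ ($h{\left(u \right)} = u + \left(1 + \frac{93}{u}\right) = 1 + u + \frac{93}{u}$)
$M + h{\left(J{\left(-10 \right)} \right)} = - \frac{1429}{2} + \left(1 + 15 \left(-10\right) + \frac{93}{15 \left(-10\right)}\right) = - \frac{1429}{2} + \left(1 - 150 + \frac{93}{-150}\right) = - \frac{1429}{2} + \left(1 - 150 + 93 \left(- \frac{1}{150}\right)\right) = - \frac{1429}{2} - \frac{7481}{50} = - \frac{21603}{25}$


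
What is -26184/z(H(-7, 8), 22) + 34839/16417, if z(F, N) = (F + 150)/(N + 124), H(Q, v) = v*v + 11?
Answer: -20917373171/1231275 ≈ -16988.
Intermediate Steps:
H(Q, v) = 11 + v**2 (H(Q, v) = v**2 + 11 = 11 + v**2)
z(F, N) = (150 + F)/(124 + N)
-26184/z(H(-7, 8), 22) + 34839/16417 = -26184*(124 + 22)/(150 + (11 + 8**2)) + 34839/16417 = -26184*146/(150 + (11 + 64)) + 34839*(1/16417) = -26184*146/(150 + 75) + 34839/16417 = -26184/((1/146)*225) + 34839/16417 = -26184/225/146 + 34839/16417 = -26184*146/225 + 34839/16417 = -1274288/75 + 34839/16417 = -20917373171/1231275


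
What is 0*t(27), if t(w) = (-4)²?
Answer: 0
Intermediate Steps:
t(w) = 16
0*t(27) = 0*16 = 0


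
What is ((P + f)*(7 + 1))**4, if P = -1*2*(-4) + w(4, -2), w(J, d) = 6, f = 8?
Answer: 959512576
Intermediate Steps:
P = 14 (P = -1*2*(-4) + 6 = -2*(-4) + 6 = 8 + 6 = 14)
((P + f)*(7 + 1))**4 = ((14 + 8)*(7 + 1))**4 = (22*8)**4 = 176**4 = 959512576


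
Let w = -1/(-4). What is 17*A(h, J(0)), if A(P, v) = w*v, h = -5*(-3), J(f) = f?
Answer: 0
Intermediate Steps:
w = ¼ (w = -1*(-¼) = ¼ ≈ 0.25000)
h = 15
A(P, v) = v/4
17*A(h, J(0)) = 17*((¼)*0) = 17*0 = 0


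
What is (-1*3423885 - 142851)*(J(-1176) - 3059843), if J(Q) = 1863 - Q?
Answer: 10902812871744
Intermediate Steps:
(-1*3423885 - 142851)*(J(-1176) - 3059843) = (-1*3423885 - 142851)*((1863 - 1*(-1176)) - 3059843) = (-3423885 - 142851)*((1863 + 1176) - 3059843) = -3566736*(3039 - 3059843) = -3566736*(-3056804) = 10902812871744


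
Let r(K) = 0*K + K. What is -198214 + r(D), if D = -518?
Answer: -198732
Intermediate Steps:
r(K) = K (r(K) = 0 + K = K)
-198214 + r(D) = -198214 - 518 = -198732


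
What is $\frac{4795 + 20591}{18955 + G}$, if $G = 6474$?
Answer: $\frac{25386}{25429} \approx 0.99831$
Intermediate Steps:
$\frac{4795 + 20591}{18955 + G} = \frac{4795 + 20591}{18955 + 6474} = \frac{25386}{25429}$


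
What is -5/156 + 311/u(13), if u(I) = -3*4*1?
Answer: -1012/39 ≈ -25.949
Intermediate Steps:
u(I) = -12 (u(I) = -12*1 = -12)
-5/156 + 311/u(13) = -5/156 + 311/(-12) = -5*1/156 + 311*(-1/12) = -5/156 - 311/12 = -1012/39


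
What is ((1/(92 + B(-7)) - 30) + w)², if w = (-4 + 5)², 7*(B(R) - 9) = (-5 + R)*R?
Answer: 10732176/12769 ≈ 840.49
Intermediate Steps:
B(R) = 9 + R*(-5 + R)/7 (B(R) = 9 + ((-5 + R)*R)/7 = 9 + (R*(-5 + R))/7 = 9 + R*(-5 + R)/7)
w = 1 (w = 1² = 1)
((1/(92 + B(-7)) - 30) + w)² = ((1/(92 + (9 - 5/7*(-7) + (⅐)*(-7)²)) - 30) + 1)² = ((1/(92 + (9 + 5 + (⅐)*49)) - 30) + 1)² = ((1/(92 + (9 + 5 + 7)) - 30) + 1)² = ((1/(92 + 21) - 30) + 1)² = ((1/113 - 30) + 1)² = (-3389/113 + 1)² = (-3276/113)² = 10732176/12769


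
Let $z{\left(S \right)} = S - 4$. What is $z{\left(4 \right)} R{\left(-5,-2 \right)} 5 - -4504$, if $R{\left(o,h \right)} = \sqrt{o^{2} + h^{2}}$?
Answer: $4504$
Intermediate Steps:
$R{\left(o,h \right)} = \sqrt{h^{2} + o^{2}}$
$z{\left(S \right)} = -4 + S$ ($z{\left(S \right)} = S - 4 = -4 + S$)
$z{\left(4 \right)} R{\left(-5,-2 \right)} 5 - -4504 = \left(-4 + 4\right) \sqrt{\left(-2\right)^{2} + \left(-5\right)^{2}} \cdot 5 - -4504 = 0 \sqrt{4 + 25} \cdot 5 + 4504 = 0 \sqrt{29} \cdot 5 + 4504 = 0 \cdot 5 + 4504 = 0 + 4504 = 4504$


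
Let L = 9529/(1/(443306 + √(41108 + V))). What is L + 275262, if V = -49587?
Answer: 4224538136 + 9529*I*√8479 ≈ 4.2245e+9 + 8.7744e+5*I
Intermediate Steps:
L = 4224262874 + 9529*I*√8479 (L = 9529/(1/(443306 + √(41108 - 49587))) = 9529/(1/(443306 + √(-8479))) = 9529/(1/(443306 + I*√8479)) = 9529*(443306 + I*√8479) = 4224262874 + 9529*I*√8479 ≈ 4.2243e+9 + 8.7744e+5*I)
L + 275262 = (4224262874 + 9529*I*√8479) + 275262 = 4224538136 + 9529*I*√8479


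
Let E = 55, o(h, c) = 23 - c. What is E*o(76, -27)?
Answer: 2750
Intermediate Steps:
E*o(76, -27) = 55*(23 - 1*(-27)) = 55*(23 + 27) = 55*50 = 2750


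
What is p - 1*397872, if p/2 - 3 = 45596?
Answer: -306674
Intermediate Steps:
p = 91198 (p = 6 + 2*45596 = 6 + 91192 = 91198)
p - 1*397872 = 91198 - 1*397872 = 91198 - 397872 = -306674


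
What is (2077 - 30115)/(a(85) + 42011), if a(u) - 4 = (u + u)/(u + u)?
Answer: -14019/21008 ≈ -0.66732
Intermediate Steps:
a(u) = 5 (a(u) = 4 + (u + u)/(u + u) = 4 + (2*u)/((2*u)) = 4 + (2*u)*(1/(2*u)) = 4 + 1 = 5)
(2077 - 30115)/(a(85) + 42011) = (2077 - 30115)/(5 + 42011) = -28038/42016 = -28038*1/42016 = -14019/21008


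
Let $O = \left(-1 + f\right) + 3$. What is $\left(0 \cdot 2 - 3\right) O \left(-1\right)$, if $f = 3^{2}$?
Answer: $33$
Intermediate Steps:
$f = 9$
$O = 11$ ($O = \left(-1 + 9\right) + 3 = 8 + 3 = 11$)
$\left(0 \cdot 2 - 3\right) O \left(-1\right) = \left(0 \cdot 2 - 3\right) 11 \left(-1\right) = \left(0 - 3\right) 11 \left(-1\right) = \left(-3\right) 11 \left(-1\right) = \left(-33\right) \left(-1\right) = 33$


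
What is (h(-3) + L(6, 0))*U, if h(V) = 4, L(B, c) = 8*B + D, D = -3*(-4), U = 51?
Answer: 3264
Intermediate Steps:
D = 12
L(B, c) = 12 + 8*B (L(B, c) = 8*B + 12 = 12 + 8*B)
(h(-3) + L(6, 0))*U = (4 + (12 + 8*6))*51 = (4 + (12 + 48))*51 = (4 + 60)*51 = 64*51 = 3264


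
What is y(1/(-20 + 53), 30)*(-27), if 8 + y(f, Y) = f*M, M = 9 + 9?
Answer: 2214/11 ≈ 201.27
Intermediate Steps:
M = 18
y(f, Y) = -8 + 18*f (y(f, Y) = -8 + f*18 = -8 + 18*f)
y(1/(-20 + 53), 30)*(-27) = (-8 + 18/(-20 + 53))*(-27) = (-8 + 18/33)*(-27) = (-8 + 18*(1/33))*(-27) = (-8 + 6/11)*(-27) = -82/11*(-27) = 2214/11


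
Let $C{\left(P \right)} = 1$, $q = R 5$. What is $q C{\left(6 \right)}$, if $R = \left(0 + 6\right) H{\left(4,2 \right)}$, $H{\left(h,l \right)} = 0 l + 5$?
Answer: $150$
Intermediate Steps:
$H{\left(h,l \right)} = 5$ ($H{\left(h,l \right)} = 0 + 5 = 5$)
$R = 30$ ($R = \left(0 + 6\right) 5 = 6 \cdot 5 = 30$)
$q = 150$ ($q = 30 \cdot 5 = 150$)
$q C{\left(6 \right)} = 150 \cdot 1 = 150$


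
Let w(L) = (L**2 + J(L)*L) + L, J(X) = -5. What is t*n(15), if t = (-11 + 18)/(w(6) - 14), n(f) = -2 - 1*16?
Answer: 63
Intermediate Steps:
n(f) = -18 (n(f) = -2 - 16 = -18)
w(L) = L**2 - 4*L (w(L) = (L**2 - 5*L) + L = L**2 - 4*L)
t = -7/2 (t = (-11 + 18)/(6*(-4 + 6) - 14) = 7/(6*2 - 14) = 7/(12 - 14) = 7/(-2) = 7*(-1/2) = -7/2 ≈ -3.5000)
t*n(15) = -7/2*(-18) = 63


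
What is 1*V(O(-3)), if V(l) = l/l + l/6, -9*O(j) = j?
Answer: 19/18 ≈ 1.0556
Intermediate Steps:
O(j) = -j/9
V(l) = 1 + l/6 (V(l) = 1 + l*(⅙) = 1 + l/6)
1*V(O(-3)) = 1*(1 + (-⅑*(-3))/6) = 1*(1 + (⅙)*(⅓)) = 1*(1 + 1/18) = 1*(19/18) = 19/18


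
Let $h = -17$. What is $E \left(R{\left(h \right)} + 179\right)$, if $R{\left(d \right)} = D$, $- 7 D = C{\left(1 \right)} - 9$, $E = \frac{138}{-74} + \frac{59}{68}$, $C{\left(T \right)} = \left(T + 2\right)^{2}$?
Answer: $- \frac{449111}{2516} \approx -178.5$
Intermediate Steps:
$C{\left(T \right)} = \left(2 + T\right)^{2}$
$E = - \frac{2509}{2516}$ ($E = 138 \left(- \frac{1}{74}\right) + 59 \cdot \frac{1}{68} = - \frac{69}{37} + \frac{59}{68} = - \frac{2509}{2516} \approx -0.99722$)
$D = 0$ ($D = - \frac{\left(2 + 1\right)^{2} - 9}{7} = - \frac{3^{2} - 9}{7} = - \frac{9 - 9}{7} = \left(- \frac{1}{7}\right) 0 = 0$)
$R{\left(d \right)} = 0$
$E \left(R{\left(h \right)} + 179\right) = - \frac{2509 \left(0 + 179\right)}{2516} = \left(- \frac{2509}{2516}\right) 179 = - \frac{449111}{2516}$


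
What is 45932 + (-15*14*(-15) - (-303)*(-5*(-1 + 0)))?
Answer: 50597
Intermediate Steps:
45932 + (-15*14*(-15) - (-303)*(-5*(-1 + 0))) = 45932 + (-210*(-15) - (-303)*(-5*(-1))) = 45932 + (3150 - (-303)*5) = 45932 + (3150 - 1*(-1515)) = 45932 + (3150 + 1515) = 45932 + 4665 = 50597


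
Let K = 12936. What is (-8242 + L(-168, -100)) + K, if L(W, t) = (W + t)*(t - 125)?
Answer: 64994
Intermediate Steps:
L(W, t) = (-125 + t)*(W + t) (L(W, t) = (W + t)*(-125 + t) = (-125 + t)*(W + t))
(-8242 + L(-168, -100)) + K = (-8242 + ((-100)² - 125*(-168) - 125*(-100) - 168*(-100))) + 12936 = (-8242 + (10000 + 21000 + 12500 + 16800)) + 12936 = (-8242 + 60300) + 12936 = 52058 + 12936 = 64994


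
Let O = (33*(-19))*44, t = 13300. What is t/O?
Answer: -175/363 ≈ -0.48209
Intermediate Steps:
O = -27588 (O = -627*44 = -27588)
t/O = 13300/(-27588) = 13300*(-1/27588) = -175/363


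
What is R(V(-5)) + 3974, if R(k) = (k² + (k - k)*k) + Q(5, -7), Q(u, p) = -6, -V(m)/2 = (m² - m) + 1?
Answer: 7812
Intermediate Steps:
V(m) = -2 - 2*m² + 2*m (V(m) = -2*((m² - m) + 1) = -2*(1 + m² - m) = -2 - 2*m² + 2*m)
R(k) = -6 + k² (R(k) = (k² + (k - k)*k) - 6 = (k² + 0*k) - 6 = (k² + 0) - 6 = k² - 6 = -6 + k²)
R(V(-5)) + 3974 = (-6 + (-2 - 2*(-5)² + 2*(-5))²) + 3974 = (-6 + (-2 - 2*25 - 10)²) + 3974 = (-6 + (-2 - 50 - 10)²) + 3974 = (-6 + (-62)²) + 3974 = (-6 + 3844) + 3974 = 3838 + 3974 = 7812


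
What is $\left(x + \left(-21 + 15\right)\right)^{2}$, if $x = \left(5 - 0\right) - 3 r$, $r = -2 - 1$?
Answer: $64$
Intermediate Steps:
$r = -3$
$x = 14$ ($x = \left(5 - 0\right) - -9 = \left(5 + 0\right) + 9 = 5 + 9 = 14$)
$\left(x + \left(-21 + 15\right)\right)^{2} = \left(14 + \left(-21 + 15\right)\right)^{2} = \left(14 - 6\right)^{2} = 8^{2} = 64$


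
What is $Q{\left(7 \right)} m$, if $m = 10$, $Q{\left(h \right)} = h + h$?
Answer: $140$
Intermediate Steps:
$Q{\left(h \right)} = 2 h$
$Q{\left(7 \right)} m = 2 \cdot 7 \cdot 10 = 14 \cdot 10 = 140$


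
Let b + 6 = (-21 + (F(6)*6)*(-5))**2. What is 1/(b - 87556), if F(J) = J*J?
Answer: 1/1124639 ≈ 8.8917e-7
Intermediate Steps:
F(J) = J**2
b = 1212195 (b = -6 + (-21 + (6**2*6)*(-5))**2 = -6 + (-21 + (36*6)*(-5))**2 = -6 + (-21 + 216*(-5))**2 = -6 + (-21 - 1080)**2 = -6 + (-1101)**2 = -6 + 1212201 = 1212195)
1/(b - 87556) = 1/(1212195 - 87556) = 1/1124639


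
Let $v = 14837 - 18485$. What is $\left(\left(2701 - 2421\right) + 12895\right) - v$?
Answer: $16823$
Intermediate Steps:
$v = -3648$
$\left(\left(2701 - 2421\right) + 12895\right) - v = \left(\left(2701 - 2421\right) + 12895\right) - -3648 = \left(280 + 12895\right) + 3648 = 13175 + 3648 = 16823$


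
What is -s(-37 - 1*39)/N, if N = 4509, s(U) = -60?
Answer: 20/1503 ≈ 0.013307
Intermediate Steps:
-s(-37 - 1*39)/N = -(-60)/4509 = -1*(-20/1503) = 20/1503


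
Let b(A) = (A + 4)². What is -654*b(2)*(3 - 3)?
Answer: 0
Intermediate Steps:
b(A) = (4 + A)²
-654*b(2)*(3 - 3) = -654*(4 + 2)²*(3 - 3) = -654*6²*0 = -23544*0 = -654*0 = 0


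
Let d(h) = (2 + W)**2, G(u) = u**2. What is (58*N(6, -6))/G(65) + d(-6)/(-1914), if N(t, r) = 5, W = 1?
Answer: 34469/539110 ≈ 0.063937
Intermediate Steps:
d(h) = 9 (d(h) = (2 + 1)**2 = 3**2 = 9)
(58*N(6, -6))/G(65) + d(-6)/(-1914) = (58*5)/(65**2) + 9/(-1914) = 290/4225 + 9*(-1/1914) = 290*(1/4225) - 3/638 = 58/845 - 3/638 = 34469/539110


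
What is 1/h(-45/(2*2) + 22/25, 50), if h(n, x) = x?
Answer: 1/50 ≈ 0.020000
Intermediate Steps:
1/h(-45/(2*2) + 22/25, 50) = 1/50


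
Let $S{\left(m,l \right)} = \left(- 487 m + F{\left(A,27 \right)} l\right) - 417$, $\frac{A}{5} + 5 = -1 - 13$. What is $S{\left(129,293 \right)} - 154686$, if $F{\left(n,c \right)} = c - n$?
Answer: $-182180$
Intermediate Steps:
$A = -95$ ($A = -25 + 5 \left(-1 - 13\right) = -25 + 5 \left(-14\right) = -25 - 70 = -95$)
$S{\left(m,l \right)} = -417 - 487 m + 122 l$ ($S{\left(m,l \right)} = \left(- 487 m + \left(27 - -95\right) l\right) - 417 = \left(- 487 m + \left(27 + 95\right) l\right) - 417 = \left(- 487 m + 122 l\right) - 417 = -417 - 487 m + 122 l$)
$S{\left(129,293 \right)} - 154686 = \left(-417 - 62823 + 122 \cdot 293\right) - 154686 = \left(-417 - 62823 + 35746\right) - 154686 = -27494 - 154686 = -182180$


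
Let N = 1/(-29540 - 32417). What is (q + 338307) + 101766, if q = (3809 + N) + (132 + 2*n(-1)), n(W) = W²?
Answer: 27509899311/61957 ≈ 4.4402e+5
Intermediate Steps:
N = -1/61957 (N = 1/(-61957) = -1/61957 ≈ -1.6140e-5)
q = 244296450/61957 (q = (3809 - 1/61957) + (132 + 2*(-1)²) = 235994212/61957 + (132 + 2*1) = 235994212/61957 + (132 + 2) = 235994212/61957 + 134 = 244296450/61957 ≈ 3943.0)
(q + 338307) + 101766 = (244296450/61957 + 338307) + 101766 = 21204783249/61957 + 101766 = 27509899311/61957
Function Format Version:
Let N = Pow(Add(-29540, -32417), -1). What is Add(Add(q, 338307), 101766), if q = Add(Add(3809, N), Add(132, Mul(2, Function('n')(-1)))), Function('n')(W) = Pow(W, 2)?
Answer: Rational(27509899311, 61957) ≈ 4.4402e+5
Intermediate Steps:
N = Rational(-1, 61957) (N = Pow(-61957, -1) = Rational(-1, 61957) ≈ -1.6140e-5)
q = Rational(244296450, 61957) (q = Add(Add(3809, Rational(-1, 61957)), Add(132, Mul(2, Pow(-1, 2)))) = Add(Rational(235994212, 61957), Add(132, Mul(2, 1))) = Add(Rational(235994212, 61957), Add(132, 2)) = Add(Rational(235994212, 61957), 134) = Rational(244296450, 61957) ≈ 3943.0)
Add(Add(q, 338307), 101766) = Add(Add(Rational(244296450, 61957), 338307), 101766) = Add(Rational(21204783249, 61957), 101766) = Rational(27509899311, 61957)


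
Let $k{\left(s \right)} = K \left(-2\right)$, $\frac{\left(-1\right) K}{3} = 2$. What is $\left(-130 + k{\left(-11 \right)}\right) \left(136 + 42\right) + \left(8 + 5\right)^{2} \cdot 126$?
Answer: $290$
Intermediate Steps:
$K = -6$ ($K = \left(-3\right) 2 = -6$)
$k{\left(s \right)} = 12$ ($k{\left(s \right)} = \left(-6\right) \left(-2\right) = 12$)
$\left(-130 + k{\left(-11 \right)}\right) \left(136 + 42\right) + \left(8 + 5\right)^{2} \cdot 126 = \left(-130 + 12\right) \left(136 + 42\right) + \left(8 + 5\right)^{2} \cdot 126 = \left(-118\right) 178 + 13^{2} \cdot 126 = -21004 + 169 \cdot 126 = -21004 + 21294 = 290$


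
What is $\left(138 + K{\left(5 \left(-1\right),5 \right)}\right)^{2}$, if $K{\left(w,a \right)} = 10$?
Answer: $21904$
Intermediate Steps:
$\left(138 + K{\left(5 \left(-1\right),5 \right)}\right)^{2} = \left(138 + 10\right)^{2} = 148^{2} = 21904$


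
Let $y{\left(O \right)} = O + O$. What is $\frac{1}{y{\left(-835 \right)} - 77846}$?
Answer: $- \frac{1}{79516} \approx -1.2576 \cdot 10^{-5}$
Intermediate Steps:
$y{\left(O \right)} = 2 O$
$\frac{1}{y{\left(-835 \right)} - 77846} = \frac{1}{2 \left(-835\right) - 77846} = \frac{1}{-1670 - 77846} = \frac{1}{-79516} = - \frac{1}{79516}$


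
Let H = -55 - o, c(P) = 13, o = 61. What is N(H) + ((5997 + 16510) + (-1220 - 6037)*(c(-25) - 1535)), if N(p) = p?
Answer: 11067545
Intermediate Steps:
H = -116 (H = -55 - 1*61 = -55 - 61 = -116)
N(H) + ((5997 + 16510) + (-1220 - 6037)*(c(-25) - 1535)) = -116 + ((5997 + 16510) + (-1220 - 6037)*(13 - 1535)) = -116 + (22507 - 7257*(-1522)) = -116 + (22507 + 11045154) = -116 + 11067661 = 11067545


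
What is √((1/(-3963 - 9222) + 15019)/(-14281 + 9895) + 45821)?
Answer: 2*√1064062497407384190/9638235 ≈ 214.05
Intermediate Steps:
√((1/(-3963 - 9222) + 15019)/(-14281 + 9895) + 45821) = √((1/(-13185) + 15019)/(-4386) + 45821) = √((-1/13185 + 15019)*(-1/4386) + 45821) = √((198025514/13185)*(-1/4386) + 45821) = √(-99012757/28914705 + 45821) = √(1324801685048/28914705) = 2*√1064062497407384190/9638235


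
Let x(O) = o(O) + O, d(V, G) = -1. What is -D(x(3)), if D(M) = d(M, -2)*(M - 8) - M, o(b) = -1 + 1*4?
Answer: 4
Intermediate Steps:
o(b) = 3 (o(b) = -1 + 4 = 3)
x(O) = 3 + O
D(M) = 8 - 2*M (D(M) = -(M - 8) - M = -(-8 + M) - M = (8 - M) - M = 8 - 2*M)
-D(x(3)) = -(8 - 2*(3 + 3)) = -(8 - 2*6) = -(8 - 12) = -1*(-4) = 4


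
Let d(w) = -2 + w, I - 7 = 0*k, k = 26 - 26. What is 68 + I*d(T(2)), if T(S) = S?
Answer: 68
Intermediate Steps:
k = 0
I = 7 (I = 7 + 0*0 = 7 + 0 = 7)
68 + I*d(T(2)) = 68 + 7*(-2 + 2) = 68 + 7*0 = 68 + 0 = 68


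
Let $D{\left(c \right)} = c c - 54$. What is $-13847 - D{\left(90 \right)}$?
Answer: $-21893$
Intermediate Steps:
$D{\left(c \right)} = -54 + c^{2}$ ($D{\left(c \right)} = c^{2} - 54 = -54 + c^{2}$)
$-13847 - D{\left(90 \right)} = -13847 - \left(-54 + 90^{2}\right) = -13847 - \left(-54 + 8100\right) = -13847 - 8046 = -21893$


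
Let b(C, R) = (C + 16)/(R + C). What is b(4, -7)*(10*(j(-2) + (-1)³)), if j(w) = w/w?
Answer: 0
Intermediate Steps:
j(w) = 1
b(C, R) = (16 + C)/(C + R)
b(4, -7)*(10*(j(-2) + (-1)³)) = ((16 + 4)/(4 - 7))*(10*(1 + (-1)³)) = (20/(-3))*(10*(1 - 1)) = (-⅓*20)*(10*0) = -20/3*0 = 0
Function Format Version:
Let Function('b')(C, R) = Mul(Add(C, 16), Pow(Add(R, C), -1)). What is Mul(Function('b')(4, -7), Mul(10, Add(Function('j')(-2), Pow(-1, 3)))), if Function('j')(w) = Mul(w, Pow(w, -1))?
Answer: 0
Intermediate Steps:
Function('j')(w) = 1
Function('b')(C, R) = Mul(Pow(Add(C, R), -1), Add(16, C)) (Function('b')(C, R) = Mul(Add(16, C), Pow(Add(C, R), -1)) = Mul(Pow(Add(C, R), -1), Add(16, C)))
Mul(Function('b')(4, -7), Mul(10, Add(Function('j')(-2), Pow(-1, 3)))) = Mul(Mul(Pow(Add(4, -7), -1), Add(16, 4)), Mul(10, Add(1, Pow(-1, 3)))) = Mul(Mul(Pow(-3, -1), 20), Mul(10, Add(1, -1))) = Mul(Mul(Rational(-1, 3), 20), Mul(10, 0)) = Mul(Rational(-20, 3), 0) = 0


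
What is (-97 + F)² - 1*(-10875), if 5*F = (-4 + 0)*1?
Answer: 510996/25 ≈ 20440.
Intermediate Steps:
F = -⅘ (F = ((-4 + 0)*1)/5 = (-4*1)/5 = (⅕)*(-4) = -⅘ ≈ -0.80000)
(-97 + F)² - 1*(-10875) = (-97 - ⅘)² - 1*(-10875) = (-489/5)² + 10875 = 239121/25 + 10875 = 510996/25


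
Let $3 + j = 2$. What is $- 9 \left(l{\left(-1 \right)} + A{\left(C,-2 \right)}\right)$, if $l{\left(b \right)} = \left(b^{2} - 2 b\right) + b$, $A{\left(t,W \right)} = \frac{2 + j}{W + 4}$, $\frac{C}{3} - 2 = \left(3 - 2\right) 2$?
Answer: $- \frac{45}{2} \approx -22.5$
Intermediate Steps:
$j = -1$ ($j = -3 + 2 = -1$)
$C = 12$ ($C = 6 + 3 \left(3 - 2\right) 2 = 6 + 3 \cdot 1 \cdot 2 = 6 + 3 \cdot 2 = 6 + 6 = 12$)
$A{\left(t,W \right)} = \frac{1}{4 + W}$ ($A{\left(t,W \right)} = \frac{2 - 1}{W + 4} = 1 \frac{1}{4 + W} = \frac{1}{4 + W}$)
$l{\left(b \right)} = b^{2} - b$
$- 9 \left(l{\left(-1 \right)} + A{\left(C,-2 \right)}\right) = - 9 \left(- (-1 - 1) + \frac{1}{4 - 2}\right) = - 9 \left(\left(-1\right) \left(-2\right) + \frac{1}{2}\right) = - 9 \left(2 + \frac{1}{2}\right) = \left(-9\right) \frac{5}{2} = - \frac{45}{2}$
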